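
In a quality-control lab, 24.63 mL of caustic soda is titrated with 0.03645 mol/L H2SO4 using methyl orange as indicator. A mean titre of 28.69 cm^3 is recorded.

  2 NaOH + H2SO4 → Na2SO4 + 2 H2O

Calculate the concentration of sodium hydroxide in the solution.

0.08492 mol/L

n(H2SO4) = 0.02869 L × 0.03645 mol/L = 1.046 × 10^-3 mol
From the 2:1 mole ratio, n(NaOH) = 2/1 × 1.046 × 10^-3 = 2.092 × 10^-3 mol
[NaOH] = 2.092 × 10^-3 mol / 0.02463 L = 0.08492 mol/L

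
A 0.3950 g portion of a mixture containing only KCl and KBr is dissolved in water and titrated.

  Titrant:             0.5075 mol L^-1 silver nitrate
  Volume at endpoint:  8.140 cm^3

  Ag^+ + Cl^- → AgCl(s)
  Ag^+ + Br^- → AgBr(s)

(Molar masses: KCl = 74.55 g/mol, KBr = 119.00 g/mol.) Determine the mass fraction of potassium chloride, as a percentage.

n(AgNO3) = 0.008140 × 0.5075 = 4.131 × 10^-3 mol
Let x = n(KCl), y = n(KBr).
Titrant: 1x + 1y = 4.131 × 10^-3;  mass: 74.55x + 119.00y = 0.3950
Solving, x = 2.173 × 10^-3 mol, y = 1.958 × 10^-3 mol
mass of KCl = 2.173 × 10^-3 × 74.55 = 0.1620 g
% KCl = 0.1620 / 0.3950 × 100 = 41.01 %

41.01 %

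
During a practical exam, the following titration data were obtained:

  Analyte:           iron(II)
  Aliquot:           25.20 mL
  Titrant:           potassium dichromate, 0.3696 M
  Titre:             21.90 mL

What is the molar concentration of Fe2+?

1.927 M

Cr2O7^2- + 6 Fe^2+ + 14 H^+ → 2 Cr^3+ + 6 Fe^3+ + 7 H2O
n(K2Cr2O7) = 0.02190 L × 0.3696 mol/L = 8.094 × 10^-3 mol
From the 6:1 mole ratio, n(Fe2+) = 6/1 × 8.094 × 10^-3 = 0.04857 mol
[Fe2+] = 0.04857 mol / 0.02520 L = 1.927 mol/L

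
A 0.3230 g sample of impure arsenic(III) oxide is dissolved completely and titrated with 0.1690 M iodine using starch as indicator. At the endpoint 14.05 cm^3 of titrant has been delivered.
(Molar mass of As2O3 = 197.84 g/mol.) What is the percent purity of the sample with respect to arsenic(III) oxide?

72.72 %

As2O3 + 2 I2 + 2 H2O → As2O5 + 4 HI
n(I2) = 0.01405 L × 0.1690 mol/L = 2.374 × 10^-3 mol
From the 1:2 ratio, n(As2O3) = 1/2 × 2.374 × 10^-3 = 1.187 × 10^-3 mol
mass of As2O3 = 1.187 × 10^-3 × 197.84 g/mol = 0.2349 g
% As2O3 = 0.2349 / 0.3230 × 100 = 72.72 %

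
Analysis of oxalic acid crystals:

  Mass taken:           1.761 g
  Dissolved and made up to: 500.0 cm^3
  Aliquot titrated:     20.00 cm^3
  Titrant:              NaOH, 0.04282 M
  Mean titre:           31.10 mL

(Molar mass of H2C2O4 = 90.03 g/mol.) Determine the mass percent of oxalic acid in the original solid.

H2C2O4 + 2 NaOH → Na2C2O4 + 2 H2O
n(NaOH) per titration = 0.03110 × 0.04282 = 1.332 × 10^-3 mol
From the 1:2 ratio, n(H2C2O4) in each aliquot = 1/2 × 1.332 × 10^-3 = 6.659 × 10^-4 mol
n(H2C2O4) in the whole flask = 6.659 × 10^-4 × 500.0/20.00 = 0.01665 mol
mass of H2C2O4 = 0.01665 × 90.03 = 1.499 g
% H2C2O4 = 1.499 / 1.761 × 100 = 85.10 %

85.10 %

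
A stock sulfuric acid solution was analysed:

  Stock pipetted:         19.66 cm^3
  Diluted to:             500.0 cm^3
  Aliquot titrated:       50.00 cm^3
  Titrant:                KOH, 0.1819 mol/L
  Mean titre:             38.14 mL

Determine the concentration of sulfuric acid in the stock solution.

1.764 mol/L

H2SO4 + 2 KOH → K2SO4 + 2 H2O
n(KOH) = 0.03814 × 0.1819 = 6.938 × 10^-3 mol
From the 1:2 ratio, n(H2SO4) in the aliquot = 1/2 × 6.938 × 10^-3 = 3.469 × 10^-3 mol
[H2SO4]_dilute = 3.469 × 10^-3 / 0.05000 = 0.06938 mol/L
Dilution factor = 500.0 / 19.66 = 25.43
[H2SO4]_stock = 0.06938 × 25.43 = 1.764 mol/L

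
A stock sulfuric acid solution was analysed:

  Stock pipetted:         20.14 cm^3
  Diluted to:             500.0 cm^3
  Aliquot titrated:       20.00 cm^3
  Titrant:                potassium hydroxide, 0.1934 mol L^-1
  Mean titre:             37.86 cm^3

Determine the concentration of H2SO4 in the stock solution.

H2SO4 + 2 KOH → K2SO4 + 2 H2O
n(KOH) = 0.03786 × 0.1934 = 7.322 × 10^-3 mol
From the 1:2 ratio, n(H2SO4) in the aliquot = 1/2 × 7.322 × 10^-3 = 3.661 × 10^-3 mol
[H2SO4]_dilute = 3.661 × 10^-3 / 0.02000 = 0.1831 mol/L
Dilution factor = 500.0 / 20.14 = 24.83
[H2SO4]_stock = 0.1831 × 24.83 = 4.545 mol/L

4.545 mol/L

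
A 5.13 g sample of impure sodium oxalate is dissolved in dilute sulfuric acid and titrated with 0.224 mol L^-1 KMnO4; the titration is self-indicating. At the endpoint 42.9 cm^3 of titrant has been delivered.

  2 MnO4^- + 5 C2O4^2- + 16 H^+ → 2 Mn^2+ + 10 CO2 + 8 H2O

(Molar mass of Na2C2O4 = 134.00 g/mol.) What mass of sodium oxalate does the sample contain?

n(KMnO4) = 0.0429 L × 0.224 mol/L = 9.61 × 10^-3 mol
From the 5:2 ratio, n(Na2C2O4) = 5/2 × 9.61 × 10^-3 = 0.0240 mol
mass of Na2C2O4 = 0.0240 × 134.00 g/mol = 3.22 g

3.22 g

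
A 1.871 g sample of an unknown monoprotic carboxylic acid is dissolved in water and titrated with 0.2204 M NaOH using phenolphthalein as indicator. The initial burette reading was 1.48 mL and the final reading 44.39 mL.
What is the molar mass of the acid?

n(NaOH) = 0.04291 L × 0.2204 mol/L = 9.457 × 10^-3 mol
n(HA) = 9.457 × 10^-3 mol (1:1 ratio)
M = m / n = 1.871 g / 9.457 × 10^-3 mol = 197.8 g/mol

197.8 g/mol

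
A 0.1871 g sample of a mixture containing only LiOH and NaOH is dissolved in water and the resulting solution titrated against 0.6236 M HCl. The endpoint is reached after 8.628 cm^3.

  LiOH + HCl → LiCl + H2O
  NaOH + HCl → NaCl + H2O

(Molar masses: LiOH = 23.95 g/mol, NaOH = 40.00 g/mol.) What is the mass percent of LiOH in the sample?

22.42 %

n(HCl) = 0.008628 × 0.6236 = 5.380 × 10^-3 mol
Let x = n(LiOH), y = n(NaOH).
Titrant: 1x + 1y = 5.380 × 10^-3;  mass: 23.95x + 40.00y = 0.1871
Solving, x = 1.752 × 10^-3 mol, y = 3.629 × 10^-3 mol
mass of LiOH = 1.752 × 10^-3 × 23.95 = 0.04196 g
% LiOH = 0.04196 / 0.1871 × 100 = 22.42 %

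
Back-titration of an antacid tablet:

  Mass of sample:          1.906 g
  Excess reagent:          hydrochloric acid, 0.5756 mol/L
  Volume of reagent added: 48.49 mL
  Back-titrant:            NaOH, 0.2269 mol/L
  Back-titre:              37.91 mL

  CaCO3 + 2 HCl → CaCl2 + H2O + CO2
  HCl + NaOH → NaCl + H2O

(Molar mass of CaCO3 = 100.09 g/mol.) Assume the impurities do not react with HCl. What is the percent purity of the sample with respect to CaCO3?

n(HCl) added = 0.04849 × 0.5756 = 0.02791 mol
n(NaOH) used in back-titration = 0.03791 × 0.2269 = 8.602 × 10^-3 mol
n(HCl) left over = 8.602 × 10^-3 mol (1:1 ratio)
n(HCl) consumed by analyte = 0.02791 − 8.602 × 10^-3 = 0.01931 mol
From the 1:2 ratio, n(CaCO3) = 1/2 × 0.01931 = 9.655 × 10^-3 mol
mass of CaCO3 = 9.655 × 10^-3 × 100.09 = 0.9663 g
% CaCO3 = 0.9663 / 1.906 × 100 = 50.70 %

50.70 %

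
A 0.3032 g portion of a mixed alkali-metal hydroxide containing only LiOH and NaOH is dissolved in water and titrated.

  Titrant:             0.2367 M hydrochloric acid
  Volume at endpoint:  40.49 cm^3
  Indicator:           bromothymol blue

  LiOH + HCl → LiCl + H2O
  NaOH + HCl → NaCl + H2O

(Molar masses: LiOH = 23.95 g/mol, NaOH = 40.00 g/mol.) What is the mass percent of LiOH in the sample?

n(HCl) = 0.04049 × 0.2367 = 9.584 × 10^-3 mol
Let x = n(LiOH), y = n(NaOH).
Titrant: 1x + 1y = 9.584 × 10^-3;  mass: 23.95x + 40.00y = 0.3032
Solving, x = 4.994 × 10^-3 mol, y = 4.590 × 10^-3 mol
mass of LiOH = 4.994 × 10^-3 × 23.95 = 0.1196 g
% LiOH = 0.1196 / 0.3032 × 100 = 39.45 %

39.45 %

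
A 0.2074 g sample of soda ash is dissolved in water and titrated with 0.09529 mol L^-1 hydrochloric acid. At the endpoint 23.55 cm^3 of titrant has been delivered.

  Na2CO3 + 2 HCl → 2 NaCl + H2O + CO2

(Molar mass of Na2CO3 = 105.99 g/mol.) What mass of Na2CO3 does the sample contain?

0.1189 g

n(HCl) = 0.02355 L × 0.09529 mol/L = 2.244 × 10^-3 mol
From the 1:2 ratio, n(Na2CO3) = 1/2 × 2.244 × 10^-3 = 1.122 × 10^-3 mol
mass of Na2CO3 = 1.122 × 10^-3 × 105.99 g/mol = 0.1189 g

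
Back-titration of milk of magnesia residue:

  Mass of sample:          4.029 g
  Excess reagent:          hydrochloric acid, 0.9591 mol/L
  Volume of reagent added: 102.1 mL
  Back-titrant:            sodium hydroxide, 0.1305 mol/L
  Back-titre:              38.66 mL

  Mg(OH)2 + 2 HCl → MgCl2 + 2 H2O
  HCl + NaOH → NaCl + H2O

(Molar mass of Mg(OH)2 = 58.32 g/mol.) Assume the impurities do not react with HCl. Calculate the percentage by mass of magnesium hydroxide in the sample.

n(HCl) added = 0.1021 × 0.9591 = 0.09792 mol
n(NaOH) used in back-titration = 0.03866 × 0.1305 = 5.045 × 10^-3 mol
n(HCl) left over = 5.045 × 10^-3 mol (1:1 ratio)
n(HCl) consumed by analyte = 0.09792 − 5.045 × 10^-3 = 0.09288 mol
From the 1:2 ratio, n(Mg(OH)2) = 1/2 × 0.09288 = 0.04644 mol
mass of Mg(OH)2 = 0.04644 × 58.32 = 2.708 g
% Mg(OH)2 = 2.708 / 4.029 × 100 = 67.22 %

67.22 %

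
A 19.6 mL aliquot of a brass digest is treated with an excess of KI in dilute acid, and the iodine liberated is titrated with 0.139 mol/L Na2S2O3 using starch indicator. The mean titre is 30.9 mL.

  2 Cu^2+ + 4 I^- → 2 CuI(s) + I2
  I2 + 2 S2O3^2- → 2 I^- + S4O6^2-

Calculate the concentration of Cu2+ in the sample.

0.219 mol/L

n(S2O3^2-) = 0.0309 × 0.139 = 4.30 × 10^-3 mol
n(I2) = n(S2O3^2-)/2 = 2.15 × 10^-3 mol
From the 2:1 ratio, n(Cu2+) in the aliquot = 2/1 × 2.15 × 10^-3 = 4.30 × 10^-3 mol
[Cu2+] = 4.30 × 10^-3 / 0.0196 = 0.219 mol/L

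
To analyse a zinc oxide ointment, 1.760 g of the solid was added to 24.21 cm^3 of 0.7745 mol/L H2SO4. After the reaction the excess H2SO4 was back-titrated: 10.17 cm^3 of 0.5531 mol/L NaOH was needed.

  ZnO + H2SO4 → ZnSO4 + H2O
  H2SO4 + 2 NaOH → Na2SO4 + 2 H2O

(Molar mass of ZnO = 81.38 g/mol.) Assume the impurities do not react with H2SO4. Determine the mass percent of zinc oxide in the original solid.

73.70 %

n(H2SO4) added = 0.02421 × 0.7745 = 0.01875 mol
n(NaOH) used in back-titration = 0.01017 × 0.5531 = 5.625 × 10^-3 mol
From the 1:2 ratio, n(H2SO4) left over = 1/2 × 5.625 × 10^-3 = 2.813 × 10^-3 mol
n(H2SO4) consumed by analyte = 0.01875 − 2.813 × 10^-3 = 0.01594 mol
n(ZnO) = 0.01594 mol (1:1 ratio)
mass of ZnO = 0.01594 × 81.38 = 1.297 g
% ZnO = 1.297 / 1.760 × 100 = 73.70 %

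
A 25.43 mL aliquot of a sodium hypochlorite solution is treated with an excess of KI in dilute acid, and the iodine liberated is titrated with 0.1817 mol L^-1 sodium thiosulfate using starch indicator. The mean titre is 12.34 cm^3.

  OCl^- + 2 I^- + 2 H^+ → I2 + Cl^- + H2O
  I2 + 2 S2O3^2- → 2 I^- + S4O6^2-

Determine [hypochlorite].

n(S2O3^2-) = 0.01234 × 0.1817 = 2.242 × 10^-3 mol
n(I2) = n(S2O3^2-)/2 = 1.121 × 10^-3 mol
n(OCl^-) in the aliquot = 1.121 × 10^-3 mol (1:1 ratio)
[OCl^-] = 1.121 × 10^-3 / 0.02543 = 0.04409 mol/L

0.04409 mol/L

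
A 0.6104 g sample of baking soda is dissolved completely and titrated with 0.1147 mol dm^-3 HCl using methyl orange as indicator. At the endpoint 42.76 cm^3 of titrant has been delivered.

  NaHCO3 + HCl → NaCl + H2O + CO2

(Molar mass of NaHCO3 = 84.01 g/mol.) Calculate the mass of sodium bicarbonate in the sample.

0.4120 g

n(HCl) = 0.04276 L × 0.1147 mol/L = 4.905 × 10^-3 mol
n(NaHCO3) = 4.905 × 10^-3 mol (1:1 ratio)
mass of NaHCO3 = 4.905 × 10^-3 × 84.01 g/mol = 0.4120 g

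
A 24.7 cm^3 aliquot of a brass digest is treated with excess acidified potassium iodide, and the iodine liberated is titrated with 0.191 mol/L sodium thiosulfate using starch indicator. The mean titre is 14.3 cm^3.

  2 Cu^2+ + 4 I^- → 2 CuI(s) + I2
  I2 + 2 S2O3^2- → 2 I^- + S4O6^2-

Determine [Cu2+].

0.111 mol/L

n(S2O3^2-) = 0.0143 × 0.191 = 2.73 × 10^-3 mol
n(I2) = n(S2O3^2-)/2 = 1.37 × 10^-3 mol
From the 2:1 ratio, n(Cu2+) in the aliquot = 2/1 × 1.37 × 10^-3 = 2.73 × 10^-3 mol
[Cu2+] = 2.73 × 10^-3 / 0.0247 = 0.111 mol/L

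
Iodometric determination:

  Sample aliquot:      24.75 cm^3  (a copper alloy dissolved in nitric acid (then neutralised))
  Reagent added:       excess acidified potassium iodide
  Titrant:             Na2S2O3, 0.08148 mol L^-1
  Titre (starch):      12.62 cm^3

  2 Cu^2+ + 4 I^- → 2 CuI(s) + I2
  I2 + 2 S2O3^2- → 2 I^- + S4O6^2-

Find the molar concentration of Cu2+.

0.04155 mol/L

n(S2O3^2-) = 0.01262 × 0.08148 = 1.028 × 10^-3 mol
n(I2) = n(S2O3^2-)/2 = 5.141 × 10^-4 mol
From the 2:1 ratio, n(Cu2+) in the aliquot = 2/1 × 5.141 × 10^-4 = 1.028 × 10^-3 mol
[Cu2+] = 1.028 × 10^-3 / 0.02475 = 0.04155 mol/L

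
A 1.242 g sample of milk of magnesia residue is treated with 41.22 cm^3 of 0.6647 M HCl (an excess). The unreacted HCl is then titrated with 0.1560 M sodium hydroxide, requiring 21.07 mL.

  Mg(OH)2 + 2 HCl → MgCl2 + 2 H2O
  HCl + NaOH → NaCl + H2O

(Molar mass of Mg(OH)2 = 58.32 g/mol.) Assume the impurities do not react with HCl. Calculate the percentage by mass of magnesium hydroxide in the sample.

n(HCl) added = 0.04122 × 0.6647 = 0.02740 mol
n(NaOH) used in back-titration = 0.02107 × 0.1560 = 3.287 × 10^-3 mol
n(HCl) left over = 3.287 × 10^-3 mol (1:1 ratio)
n(HCl) consumed by analyte = 0.02740 − 3.287 × 10^-3 = 0.02411 mol
From the 1:2 ratio, n(Mg(OH)2) = 1/2 × 0.02411 = 0.01206 mol
mass of Mg(OH)2 = 0.01206 × 58.32 = 0.7031 g
% Mg(OH)2 = 0.7031 / 1.242 × 100 = 56.61 %

56.61 %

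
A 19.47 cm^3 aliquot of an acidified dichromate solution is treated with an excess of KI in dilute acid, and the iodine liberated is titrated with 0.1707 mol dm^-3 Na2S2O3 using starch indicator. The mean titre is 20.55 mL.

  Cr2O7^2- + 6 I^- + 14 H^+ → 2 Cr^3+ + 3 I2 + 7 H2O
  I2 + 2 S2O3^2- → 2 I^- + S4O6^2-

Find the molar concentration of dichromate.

0.03003 mol/L

n(S2O3^2-) = 0.02055 × 0.1707 = 3.508 × 10^-3 mol
n(I2) = n(S2O3^2-)/2 = 1.754 × 10^-3 mol
From the 1:3 ratio, n(Cr2O7^2-) in the aliquot = 1/3 × 1.754 × 10^-3 = 5.846 × 10^-4 mol
[Cr2O7^2-] = 5.846 × 10^-4 / 0.01947 = 0.03003 mol/L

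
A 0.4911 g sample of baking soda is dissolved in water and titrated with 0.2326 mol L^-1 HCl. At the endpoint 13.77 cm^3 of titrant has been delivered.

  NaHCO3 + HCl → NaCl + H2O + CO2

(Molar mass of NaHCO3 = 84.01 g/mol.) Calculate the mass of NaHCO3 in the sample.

0.2691 g

n(HCl) = 0.01377 L × 0.2326 mol/L = 3.203 × 10^-3 mol
n(NaHCO3) = 3.203 × 10^-3 mol (1:1 ratio)
mass of NaHCO3 = 3.203 × 10^-3 × 84.01 g/mol = 0.2691 g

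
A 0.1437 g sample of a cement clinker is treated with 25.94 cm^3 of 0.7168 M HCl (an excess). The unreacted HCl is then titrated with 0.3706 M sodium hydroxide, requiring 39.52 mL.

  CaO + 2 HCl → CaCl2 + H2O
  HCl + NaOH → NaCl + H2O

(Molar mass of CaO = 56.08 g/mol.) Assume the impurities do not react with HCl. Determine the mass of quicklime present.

n(HCl) added = 0.02594 × 0.7168 = 0.01859 mol
n(NaOH) used in back-titration = 0.03952 × 0.3706 = 0.01465 mol
n(HCl) left over = 0.01465 mol (1:1 ratio)
n(HCl) consumed by analyte = 0.01859 − 0.01465 = 3.948 × 10^-3 mol
From the 1:2 ratio, n(CaO) = 1/2 × 3.948 × 10^-3 = 1.974 × 10^-3 mol
mass of CaO = 1.974 × 10^-3 × 56.08 = 0.1107 g

0.1107 g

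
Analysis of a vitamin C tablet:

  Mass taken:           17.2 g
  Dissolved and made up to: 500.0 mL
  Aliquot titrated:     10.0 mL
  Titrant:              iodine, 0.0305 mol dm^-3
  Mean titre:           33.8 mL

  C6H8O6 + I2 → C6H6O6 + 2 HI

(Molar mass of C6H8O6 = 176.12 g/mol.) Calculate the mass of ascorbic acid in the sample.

9.08 g

n(I2) per titration = 0.0338 × 0.0305 = 1.03 × 10^-3 mol
n(C6H8O6) in each aliquot = 1.03 × 10^-3 mol (1:1 ratio)
n(C6H8O6) in the whole flask = 1.03 × 10^-3 × 500.0/10.0 = 0.0515 mol
mass of C6H8O6 = 0.0515 × 176.12 = 9.08 g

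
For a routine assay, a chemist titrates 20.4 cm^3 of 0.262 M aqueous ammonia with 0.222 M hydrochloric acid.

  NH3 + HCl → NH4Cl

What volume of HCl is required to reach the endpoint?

24.1 mL

n(NH3) = 0.0204 L × 0.262 mol/L = 5.34 × 10^-3 mol
n(HCl) = 5.34 × 10^-3 mol (1:1 stoichiometry)
V(HCl) = 5.34 × 10^-3 mol / 0.222 mol/L = 0.0241 L = 24.1 mL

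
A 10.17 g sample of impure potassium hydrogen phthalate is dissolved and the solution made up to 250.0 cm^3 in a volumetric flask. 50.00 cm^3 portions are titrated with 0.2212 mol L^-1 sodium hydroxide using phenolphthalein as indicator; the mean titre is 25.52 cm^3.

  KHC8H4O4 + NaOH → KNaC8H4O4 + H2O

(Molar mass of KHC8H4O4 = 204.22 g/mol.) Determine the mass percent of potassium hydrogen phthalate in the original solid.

56.68 %

n(NaOH) per titration = 0.02552 × 0.2212 = 5.645 × 10^-3 mol
n(KHC8H4O4) in each aliquot = 5.645 × 10^-3 mol (1:1 ratio)
n(KHC8H4O4) in the whole flask = 5.645 × 10^-3 × 250.0/50.00 = 0.02823 mol
mass of KHC8H4O4 = 0.02823 × 204.22 = 5.764 g
% KHC8H4O4 = 5.764 / 10.17 × 100 = 56.68 %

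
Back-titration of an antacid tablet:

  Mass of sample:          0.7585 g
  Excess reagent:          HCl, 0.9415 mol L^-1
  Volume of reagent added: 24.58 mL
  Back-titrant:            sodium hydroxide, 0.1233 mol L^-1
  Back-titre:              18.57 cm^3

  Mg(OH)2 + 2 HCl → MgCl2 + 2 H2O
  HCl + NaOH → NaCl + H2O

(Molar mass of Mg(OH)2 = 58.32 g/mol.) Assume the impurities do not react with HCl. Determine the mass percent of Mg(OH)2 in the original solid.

n(HCl) added = 0.02458 × 0.9415 = 0.02314 mol
n(NaOH) used in back-titration = 0.01857 × 0.1233 = 2.290 × 10^-3 mol
n(HCl) left over = 2.290 × 10^-3 mol (1:1 ratio)
n(HCl) consumed by analyte = 0.02314 − 2.290 × 10^-3 = 0.02085 mol
From the 1:2 ratio, n(Mg(OH)2) = 1/2 × 0.02085 = 0.01043 mol
mass of Mg(OH)2 = 0.01043 × 58.32 = 0.6081 g
% Mg(OH)2 = 0.6081 / 0.7585 × 100 = 80.17 %

80.17 %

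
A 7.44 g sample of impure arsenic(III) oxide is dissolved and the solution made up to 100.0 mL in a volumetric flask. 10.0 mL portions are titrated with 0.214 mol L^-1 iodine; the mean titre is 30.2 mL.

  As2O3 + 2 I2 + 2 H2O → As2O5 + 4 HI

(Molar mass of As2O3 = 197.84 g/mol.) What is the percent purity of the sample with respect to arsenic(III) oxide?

85.9 %

n(I2) per titration = 0.0302 × 0.214 = 6.46 × 10^-3 mol
From the 1:2 ratio, n(As2O3) in each aliquot = 1/2 × 6.46 × 10^-3 = 3.23 × 10^-3 mol
n(As2O3) in the whole flask = 3.23 × 10^-3 × 100.0/10.0 = 0.0323 mol
mass of As2O3 = 0.0323 × 197.84 = 6.39 g
% As2O3 = 6.39 / 7.44 × 100 = 85.9 %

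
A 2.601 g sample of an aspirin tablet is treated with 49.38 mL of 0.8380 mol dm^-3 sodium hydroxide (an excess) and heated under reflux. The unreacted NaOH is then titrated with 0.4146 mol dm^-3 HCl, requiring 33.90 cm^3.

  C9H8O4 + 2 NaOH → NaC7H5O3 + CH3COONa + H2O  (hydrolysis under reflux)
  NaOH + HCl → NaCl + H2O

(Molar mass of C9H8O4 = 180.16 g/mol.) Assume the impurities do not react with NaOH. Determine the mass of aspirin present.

n(NaOH) added = 0.04938 × 0.8380 = 0.04138 mol
n(HCl) used in back-titration = 0.03390 × 0.4146 = 0.01405 mol
n(NaOH) left over = 0.01405 mol (1:1 ratio)
n(NaOH) consumed by analyte = 0.04138 − 0.01405 = 0.02733 mol
From the 1:2 ratio, n(C9H8O4) = 1/2 × 0.02733 = 0.01366 mol
mass of C9H8O4 = 0.01366 × 180.16 = 2.461 g

2.461 g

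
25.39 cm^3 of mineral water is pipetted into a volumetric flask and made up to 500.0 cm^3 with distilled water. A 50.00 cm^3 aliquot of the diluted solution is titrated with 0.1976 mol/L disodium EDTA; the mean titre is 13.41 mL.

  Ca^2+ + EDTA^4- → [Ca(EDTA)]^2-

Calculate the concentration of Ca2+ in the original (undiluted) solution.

1.044 mol/L

n(EDTA) = 0.01341 × 0.1976 = 2.650 × 10^-3 mol
n(Ca2+) in the aliquot = 2.650 × 10^-3 mol (1:1 ratio)
[Ca2+]_dilute = 2.650 × 10^-3 / 0.05000 = 0.05300 mol/L
Dilution factor = 500.0 / 25.39 = 19.69
[Ca2+]_stock = 0.05300 × 19.69 = 1.044 mol/L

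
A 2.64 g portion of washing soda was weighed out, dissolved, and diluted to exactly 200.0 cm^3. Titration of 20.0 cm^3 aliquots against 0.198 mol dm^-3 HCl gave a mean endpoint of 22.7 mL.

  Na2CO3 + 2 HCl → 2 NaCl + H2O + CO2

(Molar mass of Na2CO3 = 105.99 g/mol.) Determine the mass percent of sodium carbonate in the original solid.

90.2 %

n(HCl) per titration = 0.0227 × 0.198 = 4.49 × 10^-3 mol
From the 1:2 ratio, n(Na2CO3) in each aliquot = 1/2 × 4.49 × 10^-3 = 2.25 × 10^-3 mol
n(Na2CO3) in the whole flask = 2.25 × 10^-3 × 200.0/20.0 = 0.0225 mol
mass of Na2CO3 = 0.0225 × 105.99 = 2.38 g
% Na2CO3 = 2.38 / 2.64 × 100 = 90.2 %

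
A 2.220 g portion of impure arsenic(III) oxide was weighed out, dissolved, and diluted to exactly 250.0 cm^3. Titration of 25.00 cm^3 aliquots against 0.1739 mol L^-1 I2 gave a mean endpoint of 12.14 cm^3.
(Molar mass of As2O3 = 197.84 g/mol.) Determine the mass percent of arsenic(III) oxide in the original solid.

As2O3 + 2 I2 + 2 H2O → As2O5 + 4 HI
n(I2) per titration = 0.01214 × 0.1739 = 2.111 × 10^-3 mol
From the 1:2 ratio, n(As2O3) in each aliquot = 1/2 × 2.111 × 10^-3 = 1.056 × 10^-3 mol
n(As2O3) in the whole flask = 1.056 × 10^-3 × 250.0/25.00 = 0.01056 mol
mass of As2O3 = 0.01056 × 197.84 = 2.088 g
% As2O3 = 2.088 / 2.220 × 100 = 94.07 %

94.07 %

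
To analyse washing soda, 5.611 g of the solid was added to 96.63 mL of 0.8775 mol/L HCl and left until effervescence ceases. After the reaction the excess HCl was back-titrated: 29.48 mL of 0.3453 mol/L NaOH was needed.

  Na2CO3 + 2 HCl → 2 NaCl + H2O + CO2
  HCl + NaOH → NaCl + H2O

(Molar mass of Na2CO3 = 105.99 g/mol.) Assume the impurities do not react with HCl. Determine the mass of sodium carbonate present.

3.954 g

n(HCl) added = 0.09663 × 0.8775 = 0.08479 mol
n(NaOH) used in back-titration = 0.02948 × 0.3453 = 0.01018 mol
n(HCl) left over = 0.01018 mol (1:1 ratio)
n(HCl) consumed by analyte = 0.08479 − 0.01018 = 0.07461 mol
From the 1:2 ratio, n(Na2CO3) = 1/2 × 0.07461 = 0.03731 mol
mass of Na2CO3 = 0.03731 × 105.99 = 3.954 g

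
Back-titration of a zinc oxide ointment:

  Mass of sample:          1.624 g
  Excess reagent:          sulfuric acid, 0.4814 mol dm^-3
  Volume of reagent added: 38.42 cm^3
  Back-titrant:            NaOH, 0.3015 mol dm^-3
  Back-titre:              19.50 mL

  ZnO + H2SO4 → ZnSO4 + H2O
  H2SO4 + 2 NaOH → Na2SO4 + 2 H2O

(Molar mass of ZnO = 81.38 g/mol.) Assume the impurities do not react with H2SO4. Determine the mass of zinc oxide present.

n(H2SO4) added = 0.03842 × 0.4814 = 0.01850 mol
n(NaOH) used in back-titration = 0.01950 × 0.3015 = 5.879 × 10^-3 mol
From the 1:2 ratio, n(H2SO4) left over = 1/2 × 5.879 × 10^-3 = 2.940 × 10^-3 mol
n(H2SO4) consumed by analyte = 0.01850 − 2.940 × 10^-3 = 0.01556 mol
n(ZnO) = 0.01556 mol (1:1 ratio)
mass of ZnO = 0.01556 × 81.38 = 1.266 g

1.266 g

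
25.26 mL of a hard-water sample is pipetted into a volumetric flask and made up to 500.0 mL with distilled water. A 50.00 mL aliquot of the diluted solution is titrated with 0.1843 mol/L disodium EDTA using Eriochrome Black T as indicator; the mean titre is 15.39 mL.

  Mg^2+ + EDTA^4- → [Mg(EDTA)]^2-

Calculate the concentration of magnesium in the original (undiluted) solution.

1.123 mol/L

n(EDTA) = 0.01539 × 0.1843 = 2.836 × 10^-3 mol
n(Mg2+) in the aliquot = 2.836 × 10^-3 mol (1:1 ratio)
[Mg2+]_dilute = 2.836 × 10^-3 / 0.05000 = 0.05673 mol/L
Dilution factor = 500.0 / 25.26 = 19.79
[Mg2+]_stock = 0.05673 × 19.79 = 1.123 mol/L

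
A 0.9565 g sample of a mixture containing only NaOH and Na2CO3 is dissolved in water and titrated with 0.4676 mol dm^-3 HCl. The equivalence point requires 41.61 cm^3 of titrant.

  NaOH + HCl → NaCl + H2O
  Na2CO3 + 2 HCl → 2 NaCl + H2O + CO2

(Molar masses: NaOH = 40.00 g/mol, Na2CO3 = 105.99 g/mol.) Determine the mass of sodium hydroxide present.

n(HCl) = 0.04161 × 0.4676 = 0.01946 mol
Let x = n(NaOH), y = n(Na2CO3).
Titrant: 1x + 2y = 0.01946;  mass: 40.00x + 105.99y = 0.9565
Solving, x = 5.742 × 10^-3 mol, y = 6.858 × 10^-3 mol
mass of NaOH = 5.742 × 10^-3 × 40.00 = 0.2297 g

0.2297 g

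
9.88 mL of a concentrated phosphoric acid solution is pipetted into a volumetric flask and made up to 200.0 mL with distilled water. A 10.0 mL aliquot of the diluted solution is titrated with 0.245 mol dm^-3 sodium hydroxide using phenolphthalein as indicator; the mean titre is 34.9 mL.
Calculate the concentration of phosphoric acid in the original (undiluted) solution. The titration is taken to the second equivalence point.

H3PO4 + 2 NaOH → Na2HPO4 + 2 H2O
n(NaOH) = 0.0349 × 0.245 = 8.55 × 10^-3 mol
From the 1:2 ratio, n(H3PO4) in the aliquot = 1/2 × 8.55 × 10^-3 = 4.28 × 10^-3 mol
[H3PO4]_dilute = 4.28 × 10^-3 / 0.0100 = 0.428 mol/L
Dilution factor = 200.0 / 9.88 = 20.24
[H3PO4]_stock = 0.428 × 20.24 = 8.65 mol/L

8.65 mol/L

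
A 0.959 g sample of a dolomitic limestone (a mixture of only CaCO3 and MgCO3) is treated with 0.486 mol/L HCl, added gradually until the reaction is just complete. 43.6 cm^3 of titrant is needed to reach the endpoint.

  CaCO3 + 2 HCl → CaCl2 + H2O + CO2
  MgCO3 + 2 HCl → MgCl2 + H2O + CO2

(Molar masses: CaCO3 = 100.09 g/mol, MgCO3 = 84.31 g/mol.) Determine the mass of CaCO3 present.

0.417 g

n(HCl) = 0.0436 × 0.486 = 0.0212 mol
Let x = n(CaCO3), y = n(MgCO3).
Titrant: 2x + 2y = 0.0212;  mass: 100.09x + 84.31y = 0.959
Solving, x = 4.17 × 10^-3 mol, y = 6.43 × 10^-3 mol
mass of CaCO3 = 4.17 × 10^-3 × 100.09 = 0.417 g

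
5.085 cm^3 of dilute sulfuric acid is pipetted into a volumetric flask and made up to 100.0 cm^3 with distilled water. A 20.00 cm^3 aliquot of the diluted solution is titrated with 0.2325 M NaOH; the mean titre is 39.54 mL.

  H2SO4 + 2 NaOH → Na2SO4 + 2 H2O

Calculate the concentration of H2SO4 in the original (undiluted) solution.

4.520 M

n(NaOH) = 0.03954 × 0.2325 = 9.193 × 10^-3 mol
From the 1:2 ratio, n(H2SO4) in the aliquot = 1/2 × 9.193 × 10^-3 = 4.597 × 10^-3 mol
[H2SO4]_dilute = 4.597 × 10^-3 / 0.02000 = 0.2298 mol/L
Dilution factor = 100.0 / 5.085 = 19.67
[H2SO4]_stock = 0.2298 × 19.67 = 4.520 mol/L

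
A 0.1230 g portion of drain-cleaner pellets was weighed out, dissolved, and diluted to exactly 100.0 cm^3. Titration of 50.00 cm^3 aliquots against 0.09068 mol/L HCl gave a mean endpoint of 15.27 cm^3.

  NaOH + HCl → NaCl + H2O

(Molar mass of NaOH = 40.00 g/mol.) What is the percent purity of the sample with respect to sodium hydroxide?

n(HCl) per titration = 0.01527 × 0.09068 = 1.385 × 10^-3 mol
n(NaOH) in each aliquot = 1.385 × 10^-3 mol (1:1 ratio)
n(NaOH) in the whole flask = 1.385 × 10^-3 × 100.0/50.00 = 2.769 × 10^-3 mol
mass of NaOH = 2.769 × 10^-3 × 40.00 = 0.1108 g
% NaOH = 0.1108 / 0.1230 × 100 = 90.06 %

90.06 %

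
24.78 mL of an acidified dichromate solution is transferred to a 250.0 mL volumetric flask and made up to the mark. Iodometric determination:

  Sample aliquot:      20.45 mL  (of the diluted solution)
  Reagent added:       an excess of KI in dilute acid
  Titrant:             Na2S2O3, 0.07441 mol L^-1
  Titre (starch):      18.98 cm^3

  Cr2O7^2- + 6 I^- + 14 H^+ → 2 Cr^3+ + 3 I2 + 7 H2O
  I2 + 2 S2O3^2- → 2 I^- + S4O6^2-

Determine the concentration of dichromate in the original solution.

n(S2O3^2-) = 0.01898 × 0.07441 = 1.412 × 10^-3 mol
n(I2) = n(S2O3^2-)/2 = 7.062 × 10^-4 mol
From the 1:3 ratio, n(Cr2O7^2-) in the aliquot = 1/3 × 7.062 × 10^-4 = 2.354 × 10^-4 mol
[Cr2O7^2-]_dilute = 2.354 × 10^-4 / 0.02045 = 0.01151 mol/L
[Cr2O7^2-]_original = 0.01151 × 250.0/24.78 = 0.1161 mol/L

0.1161 mol/L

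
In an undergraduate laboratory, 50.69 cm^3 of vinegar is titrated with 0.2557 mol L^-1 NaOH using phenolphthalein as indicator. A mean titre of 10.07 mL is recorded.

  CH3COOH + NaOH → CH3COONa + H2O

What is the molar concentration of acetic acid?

n(NaOH) = 0.01007 L × 0.2557 mol/L = 2.575 × 10^-3 mol
n(CH3COOH) = 2.575 × 10^-3 mol (1:1 mole ratio)
[CH3COOH] = 2.575 × 10^-3 mol / 0.05069 L = 0.05080 mol/L

0.05080 mol/L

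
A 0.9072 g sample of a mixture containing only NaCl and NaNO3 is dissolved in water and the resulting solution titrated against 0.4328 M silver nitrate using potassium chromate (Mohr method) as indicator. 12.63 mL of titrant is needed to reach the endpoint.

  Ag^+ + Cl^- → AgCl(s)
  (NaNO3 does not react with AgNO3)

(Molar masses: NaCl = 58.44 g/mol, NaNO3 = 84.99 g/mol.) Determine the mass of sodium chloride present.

n(AgNO3) = 0.01263 × 0.4328 = 5.466 × 10^-3 mol
Let x = n(NaCl), y = n(NaNO3).
Titrant: 1x = 5.466 × 10^-3;  mass: 58.44x + 84.99y = 0.9072
Solving, x = 5.466 × 10^-3 mol, y = 6.916 × 10^-3 mol
mass of NaCl = 5.466 × 10^-3 × 58.44 = 0.3194 g

0.3194 g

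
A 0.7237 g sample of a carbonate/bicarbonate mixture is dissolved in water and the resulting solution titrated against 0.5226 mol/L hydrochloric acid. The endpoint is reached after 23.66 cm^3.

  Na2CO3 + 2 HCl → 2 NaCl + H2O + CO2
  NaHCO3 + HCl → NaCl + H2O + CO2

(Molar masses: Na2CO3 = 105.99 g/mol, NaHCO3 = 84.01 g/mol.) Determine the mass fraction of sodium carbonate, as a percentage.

74.39 %

n(HCl) = 0.02366 × 0.5226 = 0.01236 mol
Let x = n(Na2CO3), y = n(NaHCO3).
Titrant: 2x + 1y = 0.01236;  mass: 105.99x + 84.01y = 0.7237
Solving, x = 5.079 × 10^-3 mol, y = 2.206 × 10^-3 mol
mass of Na2CO3 = 5.079 × 10^-3 × 105.99 = 0.5383 g
% Na2CO3 = 0.5383 / 0.7237 × 100 = 74.39 %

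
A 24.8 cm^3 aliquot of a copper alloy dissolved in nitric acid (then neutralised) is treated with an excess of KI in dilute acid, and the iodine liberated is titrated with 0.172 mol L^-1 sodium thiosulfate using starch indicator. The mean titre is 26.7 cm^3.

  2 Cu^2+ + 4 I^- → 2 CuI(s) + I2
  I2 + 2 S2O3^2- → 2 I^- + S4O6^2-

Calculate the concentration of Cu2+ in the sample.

n(S2O3^2-) = 0.0267 × 0.172 = 4.59 × 10^-3 mol
n(I2) = n(S2O3^2-)/2 = 2.30 × 10^-3 mol
From the 2:1 ratio, n(Cu2+) in the aliquot = 2/1 × 2.30 × 10^-3 = 4.59 × 10^-3 mol
[Cu2+] = 4.59 × 10^-3 / 0.0248 = 0.185 mol/L

0.185 mol/L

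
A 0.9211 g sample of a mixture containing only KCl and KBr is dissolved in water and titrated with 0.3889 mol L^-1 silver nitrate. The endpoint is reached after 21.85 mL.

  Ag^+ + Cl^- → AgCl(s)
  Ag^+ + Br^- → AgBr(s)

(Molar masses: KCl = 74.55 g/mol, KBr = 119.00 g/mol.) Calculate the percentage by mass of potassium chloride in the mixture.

n(AgNO3) = 0.02185 × 0.3889 = 8.497 × 10^-3 mol
Let x = n(KCl), y = n(KBr).
Titrant: 1x + 1y = 8.497 × 10^-3;  mass: 74.55x + 119.00y = 0.9211
Solving, x = 2.027 × 10^-3 mol, y = 6.471 × 10^-3 mol
mass of KCl = 2.027 × 10^-3 × 74.55 = 0.1511 g
% KCl = 0.1511 / 0.9211 × 100 = 16.41 %

16.41 %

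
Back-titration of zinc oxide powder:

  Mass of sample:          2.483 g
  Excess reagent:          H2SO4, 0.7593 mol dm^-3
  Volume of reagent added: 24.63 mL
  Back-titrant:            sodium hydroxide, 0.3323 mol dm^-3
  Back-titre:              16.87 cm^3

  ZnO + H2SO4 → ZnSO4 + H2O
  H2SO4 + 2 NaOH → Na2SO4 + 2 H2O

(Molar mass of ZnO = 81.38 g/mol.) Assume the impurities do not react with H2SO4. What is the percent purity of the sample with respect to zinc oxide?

n(H2SO4) added = 0.02463 × 0.7593 = 0.01870 mol
n(NaOH) used in back-titration = 0.01687 × 0.3323 = 5.606 × 10^-3 mol
From the 1:2 ratio, n(H2SO4) left over = 1/2 × 5.606 × 10^-3 = 2.803 × 10^-3 mol
n(H2SO4) consumed by analyte = 0.01870 − 2.803 × 10^-3 = 0.01590 mol
n(ZnO) = 0.01590 mol (1:1 ratio)
mass of ZnO = 0.01590 × 81.38 = 1.294 g
% ZnO = 1.294 / 2.483 × 100 = 52.11 %

52.11 %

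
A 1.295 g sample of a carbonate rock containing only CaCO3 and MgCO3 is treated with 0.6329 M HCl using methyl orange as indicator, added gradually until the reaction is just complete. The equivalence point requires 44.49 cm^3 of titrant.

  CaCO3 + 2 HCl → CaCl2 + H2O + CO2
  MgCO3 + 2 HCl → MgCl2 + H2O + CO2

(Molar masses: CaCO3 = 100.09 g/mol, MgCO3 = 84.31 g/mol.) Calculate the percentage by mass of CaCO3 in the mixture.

52.90 %

n(HCl) = 0.04449 × 0.6329 = 0.02816 mol
Let x = n(CaCO3), y = n(MgCO3).
Titrant: 2x + 2y = 0.02816;  mass: 100.09x + 84.31y = 1.295
Solving, x = 6.845 × 10^-3 mol, y = 7.234 × 10^-3 mol
mass of CaCO3 = 6.845 × 10^-3 × 100.09 = 0.6851 g
% CaCO3 = 0.6851 / 1.295 × 100 = 52.90 %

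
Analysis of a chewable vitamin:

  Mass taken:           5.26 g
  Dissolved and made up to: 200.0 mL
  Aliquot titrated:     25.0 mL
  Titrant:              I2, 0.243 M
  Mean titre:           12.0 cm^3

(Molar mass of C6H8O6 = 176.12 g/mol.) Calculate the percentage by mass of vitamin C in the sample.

C6H8O6 + I2 → C6H6O6 + 2 HI
n(I2) per titration = 0.0120 × 0.243 = 2.92 × 10^-3 mol
n(C6H8O6) in each aliquot = 2.92 × 10^-3 mol (1:1 ratio)
n(C6H8O6) in the whole flask = 2.92 × 10^-3 × 200.0/25.0 = 0.0233 mol
mass of C6H8O6 = 0.0233 × 176.12 = 4.11 g
% C6H8O6 = 4.11 / 5.26 × 100 = 78.1 %

78.1 %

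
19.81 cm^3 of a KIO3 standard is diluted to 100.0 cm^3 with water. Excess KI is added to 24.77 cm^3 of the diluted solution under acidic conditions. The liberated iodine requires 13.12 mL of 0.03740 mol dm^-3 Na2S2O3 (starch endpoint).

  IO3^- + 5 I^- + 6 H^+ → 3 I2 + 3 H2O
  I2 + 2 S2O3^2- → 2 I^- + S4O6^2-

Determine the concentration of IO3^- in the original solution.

n(S2O3^2-) = 0.01312 × 0.03740 = 4.907 × 10^-4 mol
n(I2) = n(S2O3^2-)/2 = 2.453 × 10^-4 mol
From the 1:3 ratio, n(IO3^-) in the aliquot = 1/3 × 2.453 × 10^-4 = 8.178 × 10^-5 mol
[IO3^-]_dilute = 8.178 × 10^-5 / 0.02477 = 0.003302 mol/L
[IO3^-]_original = 0.003302 × 100.0/19.81 = 0.01667 mol/L

0.01667 mol/L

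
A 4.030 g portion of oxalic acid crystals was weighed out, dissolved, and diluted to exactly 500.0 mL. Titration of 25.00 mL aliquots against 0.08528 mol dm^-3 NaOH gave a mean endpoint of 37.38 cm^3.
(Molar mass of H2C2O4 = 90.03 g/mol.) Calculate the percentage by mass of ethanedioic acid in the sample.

H2C2O4 + 2 NaOH → Na2C2O4 + 2 H2O
n(NaOH) per titration = 0.03738 × 0.08528 = 3.188 × 10^-3 mol
From the 1:2 ratio, n(H2C2O4) in each aliquot = 1/2 × 3.188 × 10^-3 = 1.594 × 10^-3 mol
n(H2C2O4) in the whole flask = 1.594 × 10^-3 × 500.0/25.00 = 0.03188 mol
mass of H2C2O4 = 0.03188 × 90.03 = 2.870 g
% H2C2O4 = 2.870 / 4.030 × 100 = 71.21 %

71.21 %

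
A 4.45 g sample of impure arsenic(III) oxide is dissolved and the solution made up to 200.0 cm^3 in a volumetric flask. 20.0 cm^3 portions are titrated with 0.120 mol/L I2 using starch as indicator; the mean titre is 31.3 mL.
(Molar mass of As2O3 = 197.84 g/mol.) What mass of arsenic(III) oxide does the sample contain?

As2O3 + 2 I2 + 2 H2O → As2O5 + 4 HI
n(I2) per titration = 0.0313 × 0.120 = 3.76 × 10^-3 mol
From the 1:2 ratio, n(As2O3) in each aliquot = 1/2 × 3.76 × 10^-3 = 1.88 × 10^-3 mol
n(As2O3) in the whole flask = 1.88 × 10^-3 × 200.0/20.0 = 0.0188 mol
mass of As2O3 = 0.0188 × 197.84 = 3.72 g

3.72 g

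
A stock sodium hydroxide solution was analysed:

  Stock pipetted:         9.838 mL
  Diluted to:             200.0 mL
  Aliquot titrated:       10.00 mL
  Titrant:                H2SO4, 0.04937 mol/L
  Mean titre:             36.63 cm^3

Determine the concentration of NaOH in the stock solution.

7.353 mol/L

2 NaOH + H2SO4 → Na2SO4 + 2 H2O
n(H2SO4) = 0.03663 × 0.04937 = 1.808 × 10^-3 mol
From the 2:1 ratio, n(NaOH) in the aliquot = 2/1 × 1.808 × 10^-3 = 3.617 × 10^-3 mol
[NaOH]_dilute = 3.617 × 10^-3 / 0.01000 = 0.3617 mol/L
Dilution factor = 200.0 / 9.838 = 20.33
[NaOH]_stock = 0.3617 × 20.33 = 7.353 mol/L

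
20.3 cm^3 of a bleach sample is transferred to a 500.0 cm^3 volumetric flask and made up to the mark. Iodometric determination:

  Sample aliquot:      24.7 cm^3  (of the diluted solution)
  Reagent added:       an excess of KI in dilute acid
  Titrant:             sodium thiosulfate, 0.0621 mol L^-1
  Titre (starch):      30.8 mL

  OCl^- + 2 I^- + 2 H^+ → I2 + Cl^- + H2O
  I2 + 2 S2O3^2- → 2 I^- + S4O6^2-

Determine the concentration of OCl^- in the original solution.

n(S2O3^2-) = 0.0308 × 0.0621 = 1.91 × 10^-3 mol
n(I2) = n(S2O3^2-)/2 = 9.56 × 10^-4 mol
n(OCl^-) in the aliquot = 9.56 × 10^-4 mol (1:1 ratio)
[OCl^-]_dilute = 9.56 × 10^-4 / 0.0247 = 0.0387 mol/L
[OCl^-]_original = 0.0387 × 500.0/20.3 = 0.954 mol/L

0.954 mol/L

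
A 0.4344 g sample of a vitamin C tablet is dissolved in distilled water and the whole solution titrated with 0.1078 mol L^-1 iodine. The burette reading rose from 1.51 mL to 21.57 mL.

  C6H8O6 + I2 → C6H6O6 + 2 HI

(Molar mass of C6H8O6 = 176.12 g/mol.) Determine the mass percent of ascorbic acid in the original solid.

87.67 %

n(I2) = 0.02006 L × 0.1078 mol/L = 2.162 × 10^-3 mol
n(C6H8O6) = 2.162 × 10^-3 mol (1:1 ratio)
mass of C6H8O6 = 2.162 × 10^-3 × 176.12 g/mol = 0.3809 g
% C6H8O6 = 0.3809 / 0.4344 × 100 = 87.67 %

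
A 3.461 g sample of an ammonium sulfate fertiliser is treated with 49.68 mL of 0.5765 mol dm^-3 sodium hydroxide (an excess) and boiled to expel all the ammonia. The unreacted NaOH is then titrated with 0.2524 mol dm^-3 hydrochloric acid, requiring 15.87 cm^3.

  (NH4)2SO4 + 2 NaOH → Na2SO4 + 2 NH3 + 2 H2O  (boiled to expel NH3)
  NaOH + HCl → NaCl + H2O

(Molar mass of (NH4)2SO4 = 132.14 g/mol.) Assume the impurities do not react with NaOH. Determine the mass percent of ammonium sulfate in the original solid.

n(NaOH) added = 0.04968 × 0.5765 = 0.02864 mol
n(HCl) used in back-titration = 0.01587 × 0.2524 = 4.006 × 10^-3 mol
n(NaOH) left over = 4.006 × 10^-3 mol (1:1 ratio)
n(NaOH) consumed by analyte = 0.02864 − 4.006 × 10^-3 = 0.02463 mol
From the 1:2 ratio, n((NH4)2SO4) = 1/2 × 0.02463 = 0.01232 mol
mass of (NH4)2SO4 = 0.01232 × 132.14 = 1.628 g
% (NH4)2SO4 = 1.628 / 3.461 × 100 = 47.03 %

47.03 %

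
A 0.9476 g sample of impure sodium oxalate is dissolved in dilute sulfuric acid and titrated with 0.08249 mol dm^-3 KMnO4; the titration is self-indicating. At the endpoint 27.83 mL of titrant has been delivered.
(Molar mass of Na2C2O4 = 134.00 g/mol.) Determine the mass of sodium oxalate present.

0.7691 g

2 MnO4^- + 5 C2O4^2- + 16 H^+ → 2 Mn^2+ + 10 CO2 + 8 H2O
n(KMnO4) = 0.02783 L × 0.08249 mol/L = 2.296 × 10^-3 mol
From the 5:2 ratio, n(Na2C2O4) = 5/2 × 2.296 × 10^-3 = 5.739 × 10^-3 mol
mass of Na2C2O4 = 5.739 × 10^-3 × 134.00 g/mol = 0.7691 g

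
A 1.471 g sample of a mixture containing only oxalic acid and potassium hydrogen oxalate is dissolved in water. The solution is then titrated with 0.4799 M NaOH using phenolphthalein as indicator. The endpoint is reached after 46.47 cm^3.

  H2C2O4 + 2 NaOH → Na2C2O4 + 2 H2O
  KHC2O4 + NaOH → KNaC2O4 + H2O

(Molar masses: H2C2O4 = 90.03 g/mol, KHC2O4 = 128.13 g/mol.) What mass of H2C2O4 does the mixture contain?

0.7509 g

n(NaOH) = 0.04647 × 0.4799 = 0.02230 mol
Let x = n(H2C2O4), y = n(KHC2O4).
Titrant: 2x + 1y = 0.02230;  mass: 90.03x + 128.13y = 1.471
Solving, x = 8.340 × 10^-3 mol, y = 5.620 × 10^-3 mol
mass of H2C2O4 = 8.340 × 10^-3 × 90.03 = 0.7509 g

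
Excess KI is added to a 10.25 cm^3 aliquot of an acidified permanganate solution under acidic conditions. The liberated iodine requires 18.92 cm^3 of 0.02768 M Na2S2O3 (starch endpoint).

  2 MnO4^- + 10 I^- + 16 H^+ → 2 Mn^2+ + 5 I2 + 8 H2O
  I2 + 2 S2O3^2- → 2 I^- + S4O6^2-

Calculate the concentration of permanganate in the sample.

n(S2O3^2-) = 0.01892 × 0.02768 = 5.237 × 10^-4 mol
n(I2) = n(S2O3^2-)/2 = 2.619 × 10^-4 mol
From the 2:5 ratio, n(MnO4^-) in the aliquot = 2/5 × 2.619 × 10^-4 = 1.047 × 10^-4 mol
[MnO4^-] = 1.047 × 10^-4 / 0.01025 = 0.01022 mol/L

0.01022 M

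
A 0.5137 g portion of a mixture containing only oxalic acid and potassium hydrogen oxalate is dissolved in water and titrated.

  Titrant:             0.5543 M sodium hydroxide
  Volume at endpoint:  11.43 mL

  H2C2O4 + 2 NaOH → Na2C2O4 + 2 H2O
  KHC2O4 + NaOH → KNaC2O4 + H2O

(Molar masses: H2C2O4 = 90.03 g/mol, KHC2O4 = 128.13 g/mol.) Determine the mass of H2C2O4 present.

n(NaOH) = 0.01143 × 0.5543 = 6.336 × 10^-3 mol
Let x = n(H2C2O4), y = n(KHC2O4).
Titrant: 2x + 1y = 6.336 × 10^-3;  mass: 90.03x + 128.13y = 0.5137
Solving, x = 1.793 × 10^-3 mol, y = 2.749 × 10^-3 mol
mass of H2C2O4 = 1.793 × 10^-3 × 90.03 = 0.1614 g

0.1614 g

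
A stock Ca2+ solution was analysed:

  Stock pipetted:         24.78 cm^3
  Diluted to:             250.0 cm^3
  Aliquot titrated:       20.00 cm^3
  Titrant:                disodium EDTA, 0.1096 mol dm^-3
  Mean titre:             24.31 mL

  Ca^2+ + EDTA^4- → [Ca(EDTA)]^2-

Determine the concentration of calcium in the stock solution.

1.344 mol/L

n(EDTA) = 0.02431 × 0.1096 = 2.664 × 10^-3 mol
n(Ca2+) in the aliquot = 2.664 × 10^-3 mol (1:1 ratio)
[Ca2+]_dilute = 2.664 × 10^-3 / 0.02000 = 0.1332 mol/L
Dilution factor = 250.0 / 24.78 = 10.09
[Ca2+]_stock = 0.1332 × 10.09 = 1.344 mol/L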